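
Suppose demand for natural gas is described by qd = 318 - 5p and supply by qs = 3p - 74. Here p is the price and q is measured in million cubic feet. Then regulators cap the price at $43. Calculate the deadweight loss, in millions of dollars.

Setting quantity demanded equal to quantity supplied, 318 - 5p = 3p - 74, gives p* = 49 and q* = 73.
The ceiling of 43 is below the equilibrium price 49, so it binds.
At p = 43: qd = 318 - 5·43 = 103 and qs = 3·43 - 74 = 55.
Quantity traded falls to 55. At q = 55 the demand price is (318 - 55)/5 = 52.6 and the supply price is (74 + 55)/3 = 43.
Deadweight loss = ½ · (52.6 - 43) · (73 - 55) = ½ · 9.6 · 18 = 86.4.

86.4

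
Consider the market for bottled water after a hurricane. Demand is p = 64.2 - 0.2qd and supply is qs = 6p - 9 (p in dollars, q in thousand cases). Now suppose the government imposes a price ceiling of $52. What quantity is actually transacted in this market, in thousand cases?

171

Rearranging demand gives qd = 321 - 5p. Setting quantity demanded equal to quantity supplied, 321 - 5p = 6p - 9, gives p* = 30 and q* = 171.
Since 52 is above p* = 30, the ceiling does not bind and the free-market outcome prevails.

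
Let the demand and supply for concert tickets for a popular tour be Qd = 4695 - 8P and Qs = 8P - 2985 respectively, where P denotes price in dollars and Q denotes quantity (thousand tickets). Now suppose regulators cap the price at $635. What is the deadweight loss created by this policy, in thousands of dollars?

0

Without the control the market clears where 4695 - 8P = 8P - 2985, i.e. P* = 480 and Q* = 855.
The ceiling of 635 is above the equilibrium price 480, so it is not binding; the market clears at P* = 480, Q* = 855.
Since the control does not bind, no trades are prevented and deadweight loss is zero.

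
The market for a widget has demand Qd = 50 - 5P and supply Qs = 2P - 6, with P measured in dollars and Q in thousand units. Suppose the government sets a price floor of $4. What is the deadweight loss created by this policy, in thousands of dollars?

0

In a free market, 50 - 5P = 2P - 6 gives the equilibrium P* = 8, Q* = 10.
The floor of 4 is below the equilibrium price 8, so it is not binding; the market clears at P* = 8, Q* = 10.
Since the control does not bind, no trades are prevented and deadweight loss is zero.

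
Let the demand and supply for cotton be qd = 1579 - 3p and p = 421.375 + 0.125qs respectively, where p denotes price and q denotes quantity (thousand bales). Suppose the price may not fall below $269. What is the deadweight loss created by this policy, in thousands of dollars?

0

Rearranging supply gives qs = 8p - 3371. In a free market, 1579 - 3p = 8p - 3371 gives the equilibrium p* = 450, q* = 229.
Since 269 is below p* = 450, the floor does not bind and the free-market outcome prevails.
Since the control does not bind, no trades are prevented and deadweight loss is zero.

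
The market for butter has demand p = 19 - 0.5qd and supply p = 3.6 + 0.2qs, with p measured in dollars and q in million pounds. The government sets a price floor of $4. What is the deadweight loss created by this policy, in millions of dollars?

0

Rearranging demand gives qd = 38 - 2p; rearranging supply gives qs = 5p - 18. In a free market, 38 - 2p = 5p - 18 gives the equilibrium p* = 8, q* = 22.
Since 4 is below p* = 8, the floor does not bind and the free-market outcome prevails.
Since the control does not bind, no trades are prevented and deadweight loss is zero.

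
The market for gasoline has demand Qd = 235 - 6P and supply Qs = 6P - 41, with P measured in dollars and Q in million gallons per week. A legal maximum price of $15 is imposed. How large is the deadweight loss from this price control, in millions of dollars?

Setting quantity demanded equal to quantity supplied, 235 - 6P = 6P - 41, gives P* = 23 and Q* = 97.
Since 15 < 23, the ceiling is binding.
At P = 15: Qd = 235 - 6·15 = 145 and Qs = 6·15 - 41 = 49.
Quantity traded falls to 49. At Q = 49 the demand price is (235 - 49)/6 = 31 and the supply price is (41 + 49)/6 = 15.
Deadweight loss = ½ · (31 - 15) · (97 - 49) = ½ · 16 · 48 = 384.

384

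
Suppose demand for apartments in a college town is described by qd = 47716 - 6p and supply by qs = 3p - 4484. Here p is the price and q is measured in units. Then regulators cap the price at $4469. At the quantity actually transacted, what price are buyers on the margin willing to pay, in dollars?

6465.5

Setting quantity demanded equal to quantity supplied, 47716 - 6p = 3p - 4484, gives p* = 5800 and q* = 12916.
Because the ceiling (4469) lies below the market-clearing price, it is binding.
At p = 4469: qd = 47716 - 6·4469 = 20902 and qs = 3·4469 - 4484 = 8923.
Only 8923 units reach the market. On the demand curve, the marginal buyer's willingness to pay at q = 8923 is (47716 - 8923)/6 = 6465.5.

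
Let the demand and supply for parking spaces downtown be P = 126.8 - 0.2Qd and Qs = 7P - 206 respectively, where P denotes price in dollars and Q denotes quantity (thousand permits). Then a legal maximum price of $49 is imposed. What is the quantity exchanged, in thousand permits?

137

Rearranging demand gives Qd = 634 - 5P. Equilibrium: 634 - 5P = 7P - 206, so 840 = 12P and P* = 70, Q* = 284.
Because the ceiling (49) lies below the market-clearing price, it is binding.
At P = 49: Qd = 634 - 5·49 = 389 and Qs = 7·49 - 206 = 137.
The quantity actually transacted is the short side, supply: 137.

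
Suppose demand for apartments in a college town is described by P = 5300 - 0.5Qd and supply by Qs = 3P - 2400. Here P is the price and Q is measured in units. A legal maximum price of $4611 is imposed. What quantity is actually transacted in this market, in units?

Rearranging demand gives Qd = 10600 - 2P. Without the control the market clears where 10600 - 2P = 3P - 2400, i.e. P* = 2600 and Q* = 5400.
The ceiling of 4611 is above the equilibrium price 2600, so it is not binding; the market clears at P* = 2600, Q* = 5400.

5400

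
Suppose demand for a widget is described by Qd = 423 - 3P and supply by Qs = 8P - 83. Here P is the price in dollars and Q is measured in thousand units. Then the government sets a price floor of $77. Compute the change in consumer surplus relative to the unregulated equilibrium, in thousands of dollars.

Setting quantity demanded equal to quantity supplied, 423 - 3P = 8P - 83, gives P* = 46 and Q* = 285.
Because the floor (77) lies above the market-clearing price, it is binding.
At P = 77: Qd = 423 - 3·77 = 192 and Qs = 8·77 - 83 = 533.
Consumer surplus without the control is ½ · (141 - 46) · 285 = 13537.5.
With the floor, consumers buy 192 units at 77, so CS = ½ · (141 - 77) · 192 = 6144.
Change in consumer surplus = 6144 - 13537.5 = -7393.5.

-7393.5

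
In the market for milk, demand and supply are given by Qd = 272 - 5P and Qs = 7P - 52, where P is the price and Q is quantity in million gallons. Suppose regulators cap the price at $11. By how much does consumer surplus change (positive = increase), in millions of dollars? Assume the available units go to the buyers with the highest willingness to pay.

-854.4

Equilibrium: 272 - 5P = 7P - 52, so 324 = 12P and P* = 27, Q* = 137.
Since 11 < 27, the ceiling is binding.
At P = 11: Qd = 272 - 5·11 = 217 and Qs = 7·11 - 52 = 25.
Consumer surplus without the control is ½ · (54.4 - 27) · 137 = 1876.9.
With the ceiling, 25 units are sold at 11 (assume they go to the highest-value buyers). The demand price at Q = 25 is 49.4, so CS = ½ · [(54.4 - 11) + (49.4 - 11)] · 25 = 1022.5.
Change in consumer surplus = 1022.5 - 1876.9 = -854.4.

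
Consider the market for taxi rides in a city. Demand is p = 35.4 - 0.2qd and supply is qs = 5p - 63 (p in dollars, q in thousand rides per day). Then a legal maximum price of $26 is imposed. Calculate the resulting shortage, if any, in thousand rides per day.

Rearranging demand gives qd = 177 - 5p. Equilibrium: 177 - 5p = 5p - 63, so 240 = 10p and p* = 24, q* = 57.
The ceiling of 26 is above the equilibrium price 24, so it is not binding; the market clears at p* = 24, q* = 57.
Since the control does not bind, there is no shortage.

0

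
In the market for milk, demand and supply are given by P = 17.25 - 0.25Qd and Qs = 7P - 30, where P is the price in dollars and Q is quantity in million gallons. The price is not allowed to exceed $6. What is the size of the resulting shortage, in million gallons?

Rearranging demand gives Qd = 69 - 4P. In a free market, 69 - 4P = 7P - 30 gives the equilibrium P* = 9, Q* = 33.
The ceiling of 6 is below the equilibrium price 9, so it binds.
At P = 6: Qd = 69 - 4·6 = 45 and Qs = 7·6 - 30 = 12.
Shortage = Qd - Qs = 45 - 12 = 33.

33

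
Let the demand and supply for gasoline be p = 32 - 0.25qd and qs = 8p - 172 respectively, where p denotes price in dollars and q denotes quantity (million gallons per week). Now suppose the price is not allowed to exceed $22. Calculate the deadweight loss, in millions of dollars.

108

Rearranging demand gives qd = 128 - 4p. Equilibrium: 128 - 4p = 8p - 172, so 300 = 12p and p* = 25, q* = 28.
Since 22 < 25, the ceiling is binding.
At p = 22: qd = 128 - 4·22 = 40 and qs = 8·22 - 172 = 4.
Quantity traded falls to 4. At q = 4 the demand price is (128 - 4)/4 = 31 and the supply price is (172 + 4)/8 = 22.
Deadweight loss = ½ · (31 - 22) · (28 - 4) = ½ · 9 · 24 = 108.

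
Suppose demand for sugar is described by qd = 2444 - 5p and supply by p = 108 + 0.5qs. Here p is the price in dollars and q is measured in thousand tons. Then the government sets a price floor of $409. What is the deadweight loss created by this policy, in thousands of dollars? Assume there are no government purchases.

Rearranging supply gives qs = 2p - 216. Equilibrium: 2444 - 5p = 2p - 216, so 2660 = 7p and p* = 380, q* = 544.
Since 409 > 380, the floor is binding.
At p = 409: qd = 2444 - 5·409 = 399 and qs = 2·409 - 216 = 602.
Quantity traded falls to 399. At q = 399 the demand price is (2444 - 399)/5 = 409 and the supply price is (216 + 399)/2 = 307.5.
Deadweight loss = ½ · (409 - 307.5) · (544 - 399) = ½ · 101.5 · 145 = 7358.75.

7358.75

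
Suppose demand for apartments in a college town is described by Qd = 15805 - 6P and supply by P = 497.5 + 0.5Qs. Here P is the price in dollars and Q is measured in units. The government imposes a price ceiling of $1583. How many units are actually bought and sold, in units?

2171

Rearranging supply gives Qs = 2P - 995. Without the control the market clears where 15805 - 6P = 2P - 995, i.e. P* = 2100 and Q* = 3205.
Because the ceiling (1583) lies below the market-clearing price, it is binding.
At P = 1583: Qd = 15805 - 6·1583 = 6307 and Qs = 2·1583 - 995 = 2171.
The quantity actually transacted is the short side, supply: 2171.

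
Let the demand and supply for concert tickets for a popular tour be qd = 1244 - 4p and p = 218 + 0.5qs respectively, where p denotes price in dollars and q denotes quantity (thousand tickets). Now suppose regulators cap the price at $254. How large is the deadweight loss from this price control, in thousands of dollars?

1014

Rearranging supply gives qs = 2p - 436. In a free market, 1244 - 4p = 2p - 436 gives the equilibrium p* = 280, q* = 124.
Since 254 < 280, the ceiling is binding.
At p = 254: qd = 1244 - 4·254 = 228 and qs = 2·254 - 436 = 72.
Quantity traded falls to 72. At q = 72 the demand price is (1244 - 72)/4 = 293 and the supply price is (436 + 72)/2 = 254.
Deadweight loss = ½ · (293 - 254) · (124 - 72) = ½ · 39 · 52 = 1014.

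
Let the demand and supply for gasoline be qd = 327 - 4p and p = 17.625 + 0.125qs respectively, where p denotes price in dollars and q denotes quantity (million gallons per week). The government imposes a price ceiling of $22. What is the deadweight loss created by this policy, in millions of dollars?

3468

Rearranging supply gives qs = 8p - 141. Equilibrium: 327 - 4p = 8p - 141, so 468 = 12p and p* = 39, q* = 171.
Because the ceiling (22) lies below the market-clearing price, it is binding.
At p = 22: qd = 327 - 4·22 = 239 and qs = 8·22 - 141 = 35.
Quantity traded falls to 35. At q = 35 the demand price is (327 - 35)/4 = 73 and the supply price is (141 + 35)/8 = 22.
Deadweight loss = ½ · (73 - 22) · (171 - 35) = ½ · 51 · 136 = 3468.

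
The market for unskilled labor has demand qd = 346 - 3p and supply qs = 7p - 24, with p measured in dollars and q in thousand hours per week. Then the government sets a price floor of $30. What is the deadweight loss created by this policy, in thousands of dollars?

0

Equilibrium: 346 - 3p = 7p - 24, so 370 = 10p and p* = 37, q* = 235.
The floor of 30 is below the equilibrium price 37, so it is not binding; the market clears at p* = 37, q* = 235.
Since the control does not bind, no trades are prevented and deadweight loss is zero.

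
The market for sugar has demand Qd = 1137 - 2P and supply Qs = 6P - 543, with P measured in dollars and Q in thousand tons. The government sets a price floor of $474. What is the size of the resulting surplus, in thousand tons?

Setting quantity demanded equal to quantity supplied, 1137 - 2P = 6P - 543, gives P* = 210 and Q* = 717.
The floor of 474 is above the equilibrium price 210, so it binds.
At P = 474: Qd = 1137 - 2·474 = 189 and Qs = 6·474 - 543 = 2301.
Surplus = Qs - Qd = 2301 - 189 = 2112.

2112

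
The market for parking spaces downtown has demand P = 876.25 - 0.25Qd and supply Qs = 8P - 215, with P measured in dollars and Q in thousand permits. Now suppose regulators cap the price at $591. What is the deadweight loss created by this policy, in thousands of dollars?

Rearranging demand gives Qd = 3505 - 4P. Without the control the market clears where 3505 - 4P = 8P - 215, i.e. P* = 310 and Q* = 2265.
Since 591 is above P* = 310, the ceiling does not bind and the free-market outcome prevails.
Since the control does not bind, no trades are prevented and deadweight loss is zero.

0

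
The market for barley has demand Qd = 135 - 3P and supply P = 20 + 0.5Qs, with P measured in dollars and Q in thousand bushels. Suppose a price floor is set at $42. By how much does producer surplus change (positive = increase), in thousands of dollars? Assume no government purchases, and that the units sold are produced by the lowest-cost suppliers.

Rearranging supply gives Qs = 2P - 40. Equilibrium: 135 - 3P = 2P - 40, so 175 = 5P and P* = 35, Q* = 30.
Because the floor (42) lies above the market-clearing price, it is binding.
At P = 42: Qd = 135 - 3·42 = 9 and Qs = 2·42 - 40 = 44.
Producer surplus without the control is ½ · (35 - 20) · 30 = 225.
With the floor, 9 units are sold at 42. The supply price at Q = 9 is 24.5, so PS = ½ · [(42 - 20) + (42 - 24.5)] · 9 = 177.75.
Change in producer surplus = 177.75 - 225 = -47.25.

-47.25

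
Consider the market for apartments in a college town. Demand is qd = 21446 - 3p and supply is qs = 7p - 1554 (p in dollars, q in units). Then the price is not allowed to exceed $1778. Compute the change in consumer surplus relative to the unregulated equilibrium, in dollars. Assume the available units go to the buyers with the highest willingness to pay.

3460338

Setting quantity demanded equal to quantity supplied, 21446 - 3p = 7p - 1554, gives p* = 2300 and q* = 14546.
Because the ceiling (1778) lies below the market-clearing price, it is binding.
At p = 1778: qd = 21446 - 3·1778 = 16112 and qs = 7·1778 - 1554 = 10892.
Consumer surplus without the control is ½ · (21446/3 - 2300) · 14546 = 105793058/3.
With the ceiling, 10892 units are sold at 1778 (assume they go to the highest-value buyers). The demand price at q = 10892 is 3518, so CS = ½ · [(21446/3 - 1778) + (3518 - 1778)] · 10892 = 116174072/3.
Change in consumer surplus = 116174072/3 - 105793058/3 = 3460338.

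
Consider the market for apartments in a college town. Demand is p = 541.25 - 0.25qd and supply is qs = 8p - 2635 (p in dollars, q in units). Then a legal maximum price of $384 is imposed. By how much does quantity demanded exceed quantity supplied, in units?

Rearranging demand gives qd = 2165 - 4p. Without the control the market clears where 2165 - 4p = 8p - 2635, i.e. p* = 400 and q* = 565.
Because the ceiling (384) lies below the market-clearing price, it is binding.
At p = 384: qd = 2165 - 4·384 = 629 and qs = 8·384 - 2635 = 437.
Shortage = qd - qs = 629 - 437 = 192.

192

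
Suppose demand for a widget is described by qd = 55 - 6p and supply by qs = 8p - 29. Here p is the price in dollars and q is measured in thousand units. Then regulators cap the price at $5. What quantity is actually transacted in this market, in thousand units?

11

In a free market, 55 - 6p = 8p - 29 gives the equilibrium p* = 6, q* = 19.
Since 5 < 6, the ceiling is binding.
At p = 5: qd = 55 - 6·5 = 25 and qs = 8·5 - 29 = 11.
The quantity actually transacted is the short side, supply: 11.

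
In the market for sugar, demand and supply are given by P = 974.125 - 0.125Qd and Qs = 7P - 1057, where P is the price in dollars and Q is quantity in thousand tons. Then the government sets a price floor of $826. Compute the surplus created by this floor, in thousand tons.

Rearranging demand gives Qd = 7793 - 8P. Equilibrium: 7793 - 8P = 7P - 1057, so 8850 = 15P and P* = 590, Q* = 3073.
Because the floor (826) lies above the market-clearing price, it is binding.
At P = 826: Qd = 7793 - 8·826 = 1185 and Qs = 7·826 - 1057 = 4725.
Surplus = Qs - Qd = 4725 - 1185 = 3540.

3540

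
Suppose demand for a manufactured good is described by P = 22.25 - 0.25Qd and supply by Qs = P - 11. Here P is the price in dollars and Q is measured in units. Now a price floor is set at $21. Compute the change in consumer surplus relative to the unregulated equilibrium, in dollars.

-7

Rearranging demand gives Qd = 89 - 4P. In a free market, 89 - 4P = P - 11 gives the equilibrium P* = 20, Q* = 9.
Since 21 > 20, the floor is binding.
At P = 21: Qd = 89 - 4·21 = 5 and Qs = 21 - 11 = 10.
Consumer surplus without the control is ½ · (22.25 - 20) · 9 = 10.125.
With the floor, consumers buy 5 units at 21, so CS = ½ · (22.25 - 21) · 5 = 3.125.
Change in consumer surplus = 3.125 - 10.125 = -7.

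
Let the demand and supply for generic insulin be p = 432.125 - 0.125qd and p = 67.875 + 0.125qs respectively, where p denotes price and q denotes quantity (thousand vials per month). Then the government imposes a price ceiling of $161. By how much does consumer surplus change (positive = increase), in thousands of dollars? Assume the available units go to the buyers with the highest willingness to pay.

34621

Rearranging demand gives qd = 3457 - 8p; rearranging supply gives qs = 8p - 543. Setting quantity demanded equal to quantity supplied, 3457 - 8p = 8p - 543, gives p* = 250 and q* = 1457.
The ceiling of 161 is below the equilibrium price 250, so it binds.
At p = 161: qd = 3457 - 8·161 = 2169 and qs = 8·161 - 543 = 745.
Consumer surplus without the control is ½ · (432.125 - 250) · 1457 = 132678.0625.
With the ceiling, 745 units are sold at 161 (assume they go to the highest-value buyers). The demand price at q = 745 is 339, so CS = ½ · [(432.125 - 161) + (339 - 161)] · 745 = 167299.0625.
Change in consumer surplus = 167299.0625 - 132678.0625 = 34621.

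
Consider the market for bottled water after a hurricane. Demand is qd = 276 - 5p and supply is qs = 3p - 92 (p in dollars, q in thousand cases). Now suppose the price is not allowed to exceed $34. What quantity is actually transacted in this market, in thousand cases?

Setting quantity demanded equal to quantity supplied, 276 - 5p = 3p - 92, gives p* = 46 and q* = 46.
The ceiling of 34 is below the equilibrium price 46, so it binds.
At p = 34: qd = 276 - 5·34 = 106 and qs = 3·34 - 92 = 10.
The quantity actually transacted is the short side, supply: 10.

10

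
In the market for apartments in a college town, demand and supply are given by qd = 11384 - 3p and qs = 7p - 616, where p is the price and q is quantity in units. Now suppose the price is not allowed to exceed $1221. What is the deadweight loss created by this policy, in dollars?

0

Setting quantity demanded equal to quantity supplied, 11384 - 3p = 7p - 616, gives p* = 1200 and q* = 7784.
The ceiling of 1221 is above the equilibrium price 1200, so it is not binding; the market clears at p* = 1200, q* = 7784.
Since the control does not bind, no trades are prevented and deadweight loss is zero.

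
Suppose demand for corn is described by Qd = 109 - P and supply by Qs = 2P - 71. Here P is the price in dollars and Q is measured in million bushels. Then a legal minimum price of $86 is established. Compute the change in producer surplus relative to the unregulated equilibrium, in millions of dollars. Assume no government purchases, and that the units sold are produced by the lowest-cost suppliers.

429

In a free market, 109 - P = 2P - 71 gives the equilibrium P* = 60, Q* = 49.
Because the floor (86) lies above the market-clearing price, it is binding.
At P = 86: Qd = 109 - 86 = 23 and Qs = 2·86 - 71 = 101.
Producer surplus without the control is ½ · (60 - 35.5) · 49 = 600.25.
With the floor, 23 units are sold at 86. The supply price at Q = 23 is 47, so PS = ½ · [(86 - 35.5) + (86 - 47)] · 23 = 1029.25.
Change in producer surplus = 1029.25 - 600.25 = 429.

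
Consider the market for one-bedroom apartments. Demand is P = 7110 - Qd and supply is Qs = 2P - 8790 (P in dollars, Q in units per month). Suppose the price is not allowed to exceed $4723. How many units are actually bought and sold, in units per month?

656

Rearranging demand gives Qd = 7110 - P. Setting quantity demanded equal to quantity supplied, 7110 - P = 2P - 8790, gives P* = 5300 and Q* = 1810.
The ceiling of 4723 is below the equilibrium price 5300, so it binds.
At P = 4723: Qd = 7110 - 4723 = 2387 and Qs = 2·4723 - 8790 = 656.
The quantity actually transacted is the short side, supply: 656.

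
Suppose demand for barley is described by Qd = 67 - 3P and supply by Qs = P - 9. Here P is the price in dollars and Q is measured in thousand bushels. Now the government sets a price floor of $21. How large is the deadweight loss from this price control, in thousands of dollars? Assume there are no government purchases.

Setting quantity demanded equal to quantity supplied, 67 - 3P = P - 9, gives P* = 19 and Q* = 10.
Because the floor (21) lies above the market-clearing price, it is binding.
At P = 21: Qd = 67 - 3·21 = 4 and Qs = 21 - 9 = 12.
Quantity traded falls to 4. At Q = 4 the demand price is (67 - 4)/3 = 21 and the supply price is 9 + 4 = 13.
Deadweight loss = ½ · (21 - 13) · (10 - 4) = ½ · 8 · 6 = 24.

24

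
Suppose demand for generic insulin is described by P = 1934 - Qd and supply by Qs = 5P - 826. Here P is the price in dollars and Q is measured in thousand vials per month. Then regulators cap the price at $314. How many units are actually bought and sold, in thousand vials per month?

744

Rearranging demand gives Qd = 1934 - P. Equilibrium: 1934 - P = 5P - 826, so 2760 = 6P and P* = 460, Q* = 1474.
The ceiling of 314 is below the equilibrium price 460, so it binds.
At P = 314: Qd = 1934 - 314 = 1620 and Qs = 5·314 - 826 = 744.
The quantity actually transacted is the short side, supply: 744.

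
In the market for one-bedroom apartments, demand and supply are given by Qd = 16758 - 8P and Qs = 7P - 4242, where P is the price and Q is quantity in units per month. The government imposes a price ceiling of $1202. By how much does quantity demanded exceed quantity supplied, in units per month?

Equilibrium: 16758 - 8P = 7P - 4242, so 21000 = 15P and P* = 1400, Q* = 5558.
The ceiling of 1202 is below the equilibrium price 1400, so it binds.
At P = 1202: Qd = 16758 - 8·1202 = 7142 and Qs = 7·1202 - 4242 = 4172.
Shortage = Qd - Qs = 7142 - 4172 = 2970.

2970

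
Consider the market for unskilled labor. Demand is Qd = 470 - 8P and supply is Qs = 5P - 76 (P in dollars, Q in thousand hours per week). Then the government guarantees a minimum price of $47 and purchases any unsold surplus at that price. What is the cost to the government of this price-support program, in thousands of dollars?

Equilibrium: 470 - 8P = 5P - 76, so 546 = 13P and P* = 42, Q* = 134.
Because the floor (47) lies above the market-clearing price, it is binding.
At P = 47: Qd = 470 - 8·47 = 94 and Qs = 5·47 - 76 = 159.
Surplus = Qs - Qd = 65.
Government expenditure = surplus × support price = 65 × 47 = 3055.

3055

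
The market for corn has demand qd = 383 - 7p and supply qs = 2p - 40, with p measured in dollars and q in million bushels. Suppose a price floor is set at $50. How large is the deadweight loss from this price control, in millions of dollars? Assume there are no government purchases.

141.75

Equilibrium: 383 - 7p = 2p - 40, so 423 = 9p and p* = 47, q* = 54.
The floor of 50 is above the equilibrium price 47, so it binds.
At p = 50: qd = 383 - 7·50 = 33 and qs = 2·50 - 40 = 60.
Quantity traded falls to 33. At q = 33 the demand price is (383 - 33)/7 = 50 and the supply price is (40 + 33)/2 = 36.5.
Deadweight loss = ½ · (50 - 36.5) · (54 - 33) = ½ · 13.5 · 21 = 141.75.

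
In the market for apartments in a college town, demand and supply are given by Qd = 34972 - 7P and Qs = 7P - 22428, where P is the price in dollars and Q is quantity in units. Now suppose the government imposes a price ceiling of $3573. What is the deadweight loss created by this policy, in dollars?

1944103

Equilibrium: 34972 - 7P = 7P - 22428, so 57400 = 14P and P* = 4100, Q* = 6272.
Because the ceiling (3573) lies below the market-clearing price, it is binding.
At P = 3573: Qd = 34972 - 7·3573 = 9961 and Qs = 7·3573 - 22428 = 2583.
Quantity traded falls to 2583. At Q = 2583 the demand price is (34972 - 2583)/7 = 4627 and the supply price is (22428 + 2583)/7 = 3573.
Deadweight loss = ½ · (4627 - 3573) · (6272 - 2583) = ½ · 1054 · 3689 = 1944103.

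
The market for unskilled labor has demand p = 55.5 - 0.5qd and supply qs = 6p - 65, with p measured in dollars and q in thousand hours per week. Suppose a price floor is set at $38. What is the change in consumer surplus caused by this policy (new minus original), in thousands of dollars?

-816

Rearranging demand gives qd = 111 - 2p. Equilibrium: 111 - 2p = 6p - 65, so 176 = 8p and p* = 22, q* = 67.
Because the floor (38) lies above the market-clearing price, it is binding.
At p = 38: qd = 111 - 2·38 = 35 and qs = 6·38 - 65 = 163.
Consumer surplus without the control is ½ · (55.5 - 22) · 67 = 1122.25.
With the floor, consumers buy 35 units at 38, so CS = ½ · (55.5 - 38) · 35 = 306.25.
Change in consumer surplus = 306.25 - 1122.25 = -816.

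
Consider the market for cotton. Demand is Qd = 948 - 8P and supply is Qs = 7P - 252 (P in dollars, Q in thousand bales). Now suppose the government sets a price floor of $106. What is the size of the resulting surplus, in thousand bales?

390

Equilibrium: 948 - 8P = 7P - 252, so 1200 = 15P and P* = 80, Q* = 308.
Since 106 > 80, the floor is binding.
At P = 106: Qd = 948 - 8·106 = 100 and Qs = 7·106 - 252 = 490.
Surplus = Qs - Qd = 490 - 100 = 390.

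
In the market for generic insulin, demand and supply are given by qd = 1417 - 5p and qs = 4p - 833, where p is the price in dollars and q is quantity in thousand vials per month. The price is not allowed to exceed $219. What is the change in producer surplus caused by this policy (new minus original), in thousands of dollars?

-3255

Equilibrium: 1417 - 5p = 4p - 833, so 2250 = 9p and p* = 250, q* = 167.
The ceiling of 219 is below the equilibrium price 250, so it binds.
At p = 219: qd = 1417 - 5·219 = 322 and qs = 4·219 - 833 = 43.
Producer surplus without the control is ½ · (250 - 208.25) · 167 = 3486.125.
With the ceiling, producers sell 43 units at 219, so PS = ½ · (219 - 208.25) · 43 = 231.125.
Change in producer surplus = 231.125 - 3486.125 = -3255.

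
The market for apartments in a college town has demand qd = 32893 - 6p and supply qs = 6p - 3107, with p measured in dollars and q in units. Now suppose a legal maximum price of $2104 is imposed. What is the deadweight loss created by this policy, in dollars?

Without the control the market clears where 32893 - 6p = 6p - 3107, i.e. p* = 3000 and q* = 14893.
The ceiling of 2104 is below the equilibrium price 3000, so it binds.
At p = 2104: qd = 32893 - 6·2104 = 20269 and qs = 6·2104 - 3107 = 9517.
Quantity traded falls to 9517. At q = 9517 the demand price is (32893 - 9517)/6 = 3896 and the supply price is (3107 + 9517)/6 = 2104.
Deadweight loss = ½ · (3896 - 2104) · (14893 - 9517) = ½ · 1792 · 5376 = 4816896.

4816896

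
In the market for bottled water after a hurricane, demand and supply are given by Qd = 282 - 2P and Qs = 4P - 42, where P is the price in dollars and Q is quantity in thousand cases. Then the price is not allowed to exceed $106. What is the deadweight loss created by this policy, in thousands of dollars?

0

Equilibrium: 282 - 2P = 4P - 42, so 324 = 6P and P* = 54, Q* = 174.
Since 106 is above P* = 54, the ceiling does not bind and the free-market outcome prevails.
Since the control does not bind, no trades are prevented and deadweight loss is zero.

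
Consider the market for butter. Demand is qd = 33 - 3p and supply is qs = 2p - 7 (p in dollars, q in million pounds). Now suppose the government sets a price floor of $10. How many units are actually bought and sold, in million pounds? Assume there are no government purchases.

In a free market, 33 - 3p = 2p - 7 gives the equilibrium p* = 8, q* = 9.
The floor of 10 is above the equilibrium price 8, so it binds.
At p = 10: qd = 33 - 3·10 = 3 and qs = 2·10 - 7 = 13.
The quantity actually transacted is the short side, demand: 3.

3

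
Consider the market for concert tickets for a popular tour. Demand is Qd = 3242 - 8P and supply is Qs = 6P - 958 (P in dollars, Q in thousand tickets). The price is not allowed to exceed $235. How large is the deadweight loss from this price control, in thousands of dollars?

In a free market, 3242 - 8P = 6P - 958 gives the equilibrium P* = 300, Q* = 842.
Because the ceiling (235) lies below the market-clearing price, it is binding.
At P = 235: Qd = 3242 - 8·235 = 1362 and Qs = 6·235 - 958 = 452.
Quantity traded falls to 452. At Q = 452 the demand price is (3242 - 452)/8 = 348.75 and the supply price is (958 + 452)/6 = 235.
Deadweight loss = ½ · (348.75 - 235) · (842 - 452) = ½ · 113.75 · 390 = 22181.25.

22181.25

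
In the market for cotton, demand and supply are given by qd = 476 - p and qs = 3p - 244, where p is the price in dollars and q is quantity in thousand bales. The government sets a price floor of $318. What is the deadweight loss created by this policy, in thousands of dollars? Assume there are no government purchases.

12696

Equilibrium: 476 - p = 3p - 244, so 720 = 4p and p* = 180, q* = 296.
Since 318 > 180, the floor is binding.
At p = 318: qd = 476 - 318 = 158 and qs = 3·318 - 244 = 710.
Quantity traded falls to 158. At q = 158 the demand price is 476 - 158 = 318 and the supply price is (244 + 158)/3 = 134.
Deadweight loss = ½ · (318 - 134) · (296 - 158) = ½ · 184 · 138 = 12696.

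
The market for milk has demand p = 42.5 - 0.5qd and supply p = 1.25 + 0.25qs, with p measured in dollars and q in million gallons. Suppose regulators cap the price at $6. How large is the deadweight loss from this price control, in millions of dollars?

486

Rearranging demand gives qd = 85 - 2p; rearranging supply gives qs = 4p - 5. Without the control the market clears where 85 - 2p = 4p - 5, i.e. p* = 15 and q* = 55.
Since 6 < 15, the ceiling is binding.
At p = 6: qd = 85 - 2·6 = 73 and qs = 4·6 - 5 = 19.
Quantity traded falls to 19. At q = 19 the demand price is (85 - 19)/2 = 33 and the supply price is (5 + 19)/4 = 6.
Deadweight loss = ½ · (33 - 6) · (55 - 19) = ½ · 27 · 36 = 486.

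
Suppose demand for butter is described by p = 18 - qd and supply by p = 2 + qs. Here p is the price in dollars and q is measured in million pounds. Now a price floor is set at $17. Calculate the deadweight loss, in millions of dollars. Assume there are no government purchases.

49

Rearranging demand gives qd = 18 - p; rearranging supply gives qs = p - 2. Equilibrium: 18 - p = p - 2, so 20 = 2p and p* = 10, q* = 8.
Since 17 > 10, the floor is binding.
At p = 17: qd = 18 - 17 = 1 and qs = 17 - 2 = 15.
Quantity traded falls to 1. At q = 1 the demand price is 18 - 1 = 17 and the supply price is 2 + 1 = 3.
Deadweight loss = ½ · (17 - 3) · (8 - 1) = ½ · 14 · 7 = 49.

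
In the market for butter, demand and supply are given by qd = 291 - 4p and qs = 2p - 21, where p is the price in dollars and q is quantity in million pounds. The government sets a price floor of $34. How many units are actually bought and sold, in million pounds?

83

In a free market, 291 - 4p = 2p - 21 gives the equilibrium p* = 52, q* = 83.
The floor of 34 is below the equilibrium price 52, so it is not binding; the market clears at p* = 52, q* = 83.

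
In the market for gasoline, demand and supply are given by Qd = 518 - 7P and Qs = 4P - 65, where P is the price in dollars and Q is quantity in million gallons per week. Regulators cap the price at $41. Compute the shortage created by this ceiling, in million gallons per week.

132

Equilibrium: 518 - 7P = 4P - 65, so 583 = 11P and P* = 53, Q* = 147.
Since 41 < 53, the ceiling is binding.
At P = 41: Qd = 518 - 7·41 = 231 and Qs = 4·41 - 65 = 99.
Shortage = Qd - Qs = 231 - 99 = 132.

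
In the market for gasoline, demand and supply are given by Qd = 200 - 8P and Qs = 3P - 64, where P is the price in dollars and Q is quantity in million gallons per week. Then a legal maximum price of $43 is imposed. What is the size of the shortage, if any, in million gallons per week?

In a free market, 200 - 8P = 3P - 64 gives the equilibrium P* = 24, Q* = 8.
Since 43 is above P* = 24, the ceiling does not bind and the free-market outcome prevails.
Since the control does not bind, there is no shortage.

0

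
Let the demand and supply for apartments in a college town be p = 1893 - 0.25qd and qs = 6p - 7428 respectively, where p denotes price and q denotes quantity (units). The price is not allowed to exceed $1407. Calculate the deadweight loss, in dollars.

64867.5

Rearranging demand gives qd = 7572 - 4p. Setting quantity demanded equal to quantity supplied, 7572 - 4p = 6p - 7428, gives p* = 1500 and q* = 1572.
The ceiling of 1407 is below the equilibrium price 1500, so it binds.
At p = 1407: qd = 7572 - 4·1407 = 1944 and qs = 6·1407 - 7428 = 1014.
Quantity traded falls to 1014. At q = 1014 the demand price is (7572 - 1014)/4 = 1639.5 and the supply price is (7428 + 1014)/6 = 1407.
Deadweight loss = ½ · (1639.5 - 1407) · (1572 - 1014) = ½ · 232.5 · 558 = 64867.5.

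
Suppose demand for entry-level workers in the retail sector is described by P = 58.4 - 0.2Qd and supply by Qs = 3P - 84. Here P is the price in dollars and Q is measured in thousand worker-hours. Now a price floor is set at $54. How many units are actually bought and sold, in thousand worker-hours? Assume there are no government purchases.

Rearranging demand gives Qd = 292 - 5P. In a free market, 292 - 5P = 3P - 84 gives the equilibrium P* = 47, Q* = 57.
Because the floor (54) lies above the market-clearing price, it is binding.
At P = 54: Qd = 292 - 5·54 = 22 and Qs = 3·54 - 84 = 78.
The quantity actually transacted is the short side, demand: 22.

22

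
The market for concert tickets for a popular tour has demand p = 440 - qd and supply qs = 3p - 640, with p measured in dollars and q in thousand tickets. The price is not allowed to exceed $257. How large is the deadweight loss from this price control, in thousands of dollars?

1014

Rearranging demand gives qd = 440 - p. Without the control the market clears where 440 - p = 3p - 640, i.e. p* = 270 and q* = 170.
Since 257 < 270, the ceiling is binding.
At p = 257: qd = 440 - 257 = 183 and qs = 3·257 - 640 = 131.
Quantity traded falls to 131. At q = 131 the demand price is 440 - 131 = 309 and the supply price is (640 + 131)/3 = 257.
Deadweight loss = ½ · (309 - 257) · (170 - 131) = ½ · 52 · 39 = 1014.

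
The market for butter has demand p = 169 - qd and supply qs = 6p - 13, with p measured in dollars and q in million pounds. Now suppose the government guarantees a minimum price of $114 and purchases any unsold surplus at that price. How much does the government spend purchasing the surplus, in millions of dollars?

Rearranging demand gives qd = 169 - p. Setting quantity demanded equal to quantity supplied, 169 - p = 6p - 13, gives p* = 26 and q* = 143.
Because the floor (114) lies above the market-clearing price, it is binding.
At p = 114: qd = 169 - 114 = 55 and qs = 6·114 - 13 = 671.
Surplus = qs - qd = 616.
Government expenditure = surplus × support price = 616 × 114 = 70224.

70224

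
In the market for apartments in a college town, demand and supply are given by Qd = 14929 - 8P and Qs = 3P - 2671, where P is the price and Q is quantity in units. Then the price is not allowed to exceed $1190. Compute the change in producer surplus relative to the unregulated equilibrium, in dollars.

In a free market, 14929 - 8P = 3P - 2671 gives the equilibrium P* = 1600, Q* = 2129.
The ceiling of 1190 is below the equilibrium price 1600, so it binds.
At P = 1190: Qd = 14929 - 8·1190 = 5409 and Qs = 3·1190 - 2671 = 899.
Producer surplus without the control is ½ · (1600 - 2671/3) · 2129 = 4532641/6.
With the ceiling, producers sell 899 units at 1190, so PS = ½ · (1190 - 2671/3) · 899 = 808201/6.
Change in producer surplus = 808201/6 - 4532641/6 = -620740.

-620740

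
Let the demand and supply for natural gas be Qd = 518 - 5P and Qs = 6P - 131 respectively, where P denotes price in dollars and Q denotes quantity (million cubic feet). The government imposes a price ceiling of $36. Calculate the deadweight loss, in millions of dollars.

In a free market, 518 - 5P = 6P - 131 gives the equilibrium P* = 59, Q* = 223.
Because the ceiling (36) lies below the market-clearing price, it is binding.
At P = 36: Qd = 518 - 5·36 = 338 and Qs = 6·36 - 131 = 85.
Quantity traded falls to 85. At Q = 85 the demand price is (518 - 85)/5 = 86.6 and the supply price is (131 + 85)/6 = 36.
Deadweight loss = ½ · (86.6 - 36) · (223 - 85) = ½ · 50.6 · 138 = 3491.4.

3491.4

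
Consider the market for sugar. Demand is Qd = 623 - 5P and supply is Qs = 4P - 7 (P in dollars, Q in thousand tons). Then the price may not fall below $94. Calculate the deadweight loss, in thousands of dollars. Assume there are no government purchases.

Without the control the market clears where 623 - 5P = 4P - 7, i.e. P* = 70 and Q* = 273.
Because the floor (94) lies above the market-clearing price, it is binding.
At P = 94: Qd = 623 - 5·94 = 153 and Qs = 4·94 - 7 = 369.
Quantity traded falls to 153. At Q = 153 the demand price is (623 - 153)/5 = 94 and the supply price is (7 + 153)/4 = 40.
Deadweight loss = ½ · (94 - 40) · (273 - 153) = ½ · 54 · 120 = 3240.

3240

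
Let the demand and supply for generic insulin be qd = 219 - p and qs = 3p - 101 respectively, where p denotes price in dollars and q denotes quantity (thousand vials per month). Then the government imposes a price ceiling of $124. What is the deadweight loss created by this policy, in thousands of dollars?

0

Without the control the market clears where 219 - p = 3p - 101, i.e. p* = 80 and q* = 139.
Since 124 is above p* = 80, the ceiling does not bind and the free-market outcome prevails.
Since the control does not bind, no trades are prevented and deadweight loss is zero.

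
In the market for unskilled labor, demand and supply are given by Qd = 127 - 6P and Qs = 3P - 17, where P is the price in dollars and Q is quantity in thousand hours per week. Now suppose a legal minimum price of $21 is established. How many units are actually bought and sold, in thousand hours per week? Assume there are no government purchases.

Without the control the market clears where 127 - 6P = 3P - 17, i.e. P* = 16 and Q* = 31.
The floor of 21 is above the equilibrium price 16, so it binds.
At P = 21: Qd = 127 - 6·21 = 1 and Qs = 3·21 - 17 = 46.
The quantity actually transacted is the short side, demand: 1.

1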